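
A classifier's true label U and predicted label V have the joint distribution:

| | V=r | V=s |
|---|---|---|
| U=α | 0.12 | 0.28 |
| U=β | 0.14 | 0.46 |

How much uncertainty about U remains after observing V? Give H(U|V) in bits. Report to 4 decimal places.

Chain rule: H(U|V) = H(U,V) − H(V).
Marginals: p(U) = (0.4000, 0.6000), p(V) = (0.2600, 0.7400).
H(U,V) = 1.7937 bits; H(V) = 0.8267 bits.
H(U|V) = 1.7937 − 0.8267 = 0.9670 bits.

0.9670 bits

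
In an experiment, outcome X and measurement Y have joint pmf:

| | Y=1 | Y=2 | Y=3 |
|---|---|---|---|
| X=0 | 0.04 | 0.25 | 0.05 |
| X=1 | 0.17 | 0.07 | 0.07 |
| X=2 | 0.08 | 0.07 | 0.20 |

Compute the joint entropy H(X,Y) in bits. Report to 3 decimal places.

2.898 bits

H(X,Y) = −Σ p(x,y)·log₂ p(x,y) over all 9 cells.
  cell (0,1): −0.04·log₂0.04 = 0.1858
  cell (0,2): −0.25·log₂0.25 = 0.5000
  cell (0,3): −0.05·log₂0.05 = 0.2161
  cell (1,1): −0.17·log₂0.17 = 0.4346
  cell (1,2): −0.07·log₂0.07 = 0.2686
  cell (1,3): −0.07·log₂0.07 = 0.2686
  cell (2,1): −0.08·log₂0.08 = 0.2915
  cell (2,2): −0.07·log₂0.07 = 0.2686
  cell (2,3): −0.20·log₂0.20 = 0.4644
Sum = 2.898 bits.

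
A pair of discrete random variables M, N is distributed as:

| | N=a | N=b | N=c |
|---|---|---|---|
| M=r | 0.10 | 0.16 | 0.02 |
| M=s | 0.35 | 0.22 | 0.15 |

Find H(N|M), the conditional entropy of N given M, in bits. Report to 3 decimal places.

Chain rule: H(N|M) = H(M,N) − H(M).
Marginals: p(M) = (0.2800, 0.7200), p(N) = (0.4500, 0.3800, 0.1700).
H(M,N) = 2.2893 bits; H(M) = 0.8555 bits.
H(N|M) = 2.2893 − 0.8555 = 1.434 bits.

1.434 bits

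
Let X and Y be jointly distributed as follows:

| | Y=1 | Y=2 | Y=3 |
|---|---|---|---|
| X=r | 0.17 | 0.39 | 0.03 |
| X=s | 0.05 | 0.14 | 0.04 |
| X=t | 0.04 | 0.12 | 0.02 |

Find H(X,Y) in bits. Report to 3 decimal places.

H(X,Y) = −Σ p(x,y)·log₂ p(x,y) over all 9 cells.
  cell (r,1): −0.17·log₂0.17 = 0.4346
  cell (r,2): −0.39·log₂0.39 = 0.5298
  cell (r,3): −0.03·log₂0.03 = 0.1518
  cell (s,1): −0.05·log₂0.05 = 0.2161
  cell (s,2): −0.14·log₂0.14 = 0.3971
  cell (s,3): −0.04·log₂0.04 = 0.1858
  cell (t,1): −0.04·log₂0.04 = 0.1858
  cell (t,2): −0.12·log₂0.12 = 0.3671
  cell (t,3): −0.02·log₂0.02 = 0.1129
Sum = 2.581 bits.

2.581 bits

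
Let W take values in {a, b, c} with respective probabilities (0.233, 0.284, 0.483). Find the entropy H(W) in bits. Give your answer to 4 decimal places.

1.5125 bits

H(W) = −Σ p·log₂ p.
  −(0.233)·log₂(0.233) = 0.48967
  −(0.284)·log₂(0.284) = 0.51575
  −(0.483)·log₂(0.483) = 0.50710
Sum: 0.48967 + 0.51575 + 0.50710 = 1.5125 bits.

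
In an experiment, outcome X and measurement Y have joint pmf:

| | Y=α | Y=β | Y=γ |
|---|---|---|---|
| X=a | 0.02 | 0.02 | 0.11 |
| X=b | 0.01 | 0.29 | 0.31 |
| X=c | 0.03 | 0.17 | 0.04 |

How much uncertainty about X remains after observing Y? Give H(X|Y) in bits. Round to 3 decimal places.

Marginals: p(X) = (0.1500, 0.6100, 0.2400), p(Y) = (0.0600, 0.4800, 0.4600).
H(X|Y) = Σ p(Y) · H(X|Y=·).
  Y=α: p=0.0600, H(X|Y=α) = 1.4591
  Y=β: p=0.4800, H(X|Y=β) = 1.1606
  Y=γ: p=0.4600, H(X|Y=γ) = 1.1837
Weighted sum = 1.189 bits.

1.189 bits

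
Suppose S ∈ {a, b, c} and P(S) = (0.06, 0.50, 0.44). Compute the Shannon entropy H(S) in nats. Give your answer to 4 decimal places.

0.8766 nats

H(S) = −Σ p·ln p.
  −(0.06)·ln(0.06) = 0.16880
  −(0.50)·ln(0.50) = 0.34657
  −(0.44)·ln(0.44) = 0.36123
Sum: 0.16880 + 0.34657 + 0.36123 = 0.8766 nats.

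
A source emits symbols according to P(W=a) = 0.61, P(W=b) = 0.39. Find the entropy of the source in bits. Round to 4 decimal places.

H(W) = −Σ p·log₂ p.
  −(0.61)·log₂(0.61) = 0.43500
  −(0.39)·log₂(0.39) = 0.52980
Sum: 0.43500 + 0.52980 = 0.9648 bits.

0.9648 bits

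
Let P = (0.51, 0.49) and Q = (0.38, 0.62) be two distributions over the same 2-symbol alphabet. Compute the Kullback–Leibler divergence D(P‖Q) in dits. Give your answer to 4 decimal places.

D(P‖Q) = Σ p·log₁₀(p/q).
  0.51·log₁₀(0.51/0.38) = 0.06517
  0.49·log₁₀(0.49/0.62) = -0.05008
D(P‖Q) = 0.0151 dits.

0.0151 dits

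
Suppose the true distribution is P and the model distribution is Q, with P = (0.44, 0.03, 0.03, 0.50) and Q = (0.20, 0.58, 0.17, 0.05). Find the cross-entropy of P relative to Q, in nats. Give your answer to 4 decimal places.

2.2755 nats

H(P,Q) = −Σ p·ln q.
  −0.44·ln(0.20) = 0.70815
  −0.03·ln(0.58) = 0.01634
  −0.03·ln(0.17) = 0.05316
  −0.50·ln(0.05) = 1.49787
H(P,Q) = 2.2755 nats.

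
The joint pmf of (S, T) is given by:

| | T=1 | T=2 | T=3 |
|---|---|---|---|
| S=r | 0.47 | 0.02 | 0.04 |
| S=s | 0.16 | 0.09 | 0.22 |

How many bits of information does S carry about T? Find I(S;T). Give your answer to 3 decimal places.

Marginals: p(S) = (0.5300, 0.4700), p(T) = (0.6300, 0.1100, 0.2600).
I(S;T) = Σ p(x,y)·log₂[p(x,y)/(p(x)p(y))].
  (r,1): 0.47·log₂(1.4076) = 0.2318
  (r,2): 0.02·log₂(0.3431) = -0.0309
  (r,3): 0.04·log₂(0.2903) = -0.0714
  (s,1): 0.16·log₂(0.5404) = -0.1421
  (s,2): 0.09·log₂(1.7408) = 0.0720
  (s,3): 0.22·log₂(1.8003) = 0.1866
Sum = 0.246 bits.

0.246 bits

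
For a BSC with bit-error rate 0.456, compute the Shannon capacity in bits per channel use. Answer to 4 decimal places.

Binary symmetric channel: C = 1 − h₂(ε) where h₂ is the binary entropy function.
h₂(0.456) = −0.456·log₂0.456 − 0.544·log₂0.544 = 0.9944.
C = 1 − 0.9944 = 0.0056 bits per channel use.

0.0056 bits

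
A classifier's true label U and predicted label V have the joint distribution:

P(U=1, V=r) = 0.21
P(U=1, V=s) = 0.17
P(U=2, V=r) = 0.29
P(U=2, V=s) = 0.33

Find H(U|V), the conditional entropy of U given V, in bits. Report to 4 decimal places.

0.9531 bits

Chain rule: H(U|V) = H(U,V) − H(V).
Marginals: p(U) = (0.3800, 0.6200), p(V) = (0.5000, 0.5000).
H(U,V) = 1.9531 bits; H(V) = 1.0000 bits.
H(U|V) = 1.9531 − 1.0000 = 0.9531 bits.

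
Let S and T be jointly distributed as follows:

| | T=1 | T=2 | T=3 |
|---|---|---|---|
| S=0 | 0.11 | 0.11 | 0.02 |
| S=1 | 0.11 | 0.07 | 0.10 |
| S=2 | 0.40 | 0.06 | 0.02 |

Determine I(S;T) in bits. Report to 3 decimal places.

Marginals: p(S) = (0.2400, 0.2800, 0.4800), p(T) = (0.6200, 0.2400, 0.1400).
I(S;T) = Σ p(x,y)·log₂[p(x,y)/(p(x)p(y))].
  (0,1): 0.11·log₂(0.7392) = -0.0479
  (0,2): 0.11·log₂(1.9097) = 0.1027
  (0,3): 0.02·log₂(0.5952) = -0.0150
  (1,1): 0.11·log₂(0.6336) = -0.0724
  (1,2): 0.07·log₂(1.0417) = 0.0041
  (1,3): 0.10·log₂(2.5510) = 0.1351
  (2,1): 0.40·log₂(1.3441) = 0.1707
  (2,2): 0.06·log₂(0.5208) = -0.0565
  (2,3): 0.02·log₂(0.2976) = -0.0350
Sum = 0.186 bits.

0.186 bits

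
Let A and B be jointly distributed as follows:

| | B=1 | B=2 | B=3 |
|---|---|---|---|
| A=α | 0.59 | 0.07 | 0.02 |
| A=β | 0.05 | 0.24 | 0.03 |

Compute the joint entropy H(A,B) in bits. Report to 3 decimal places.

H(A,B) = −Σ p(x,y)·log₂ p(x,y) over all 6 cells.
  cell (α,1): −0.59·log₂0.59 = 0.4491
  cell (α,2): −0.07·log₂0.07 = 0.2686
  cell (α,3): −0.02·log₂0.02 = 0.1129
  cell (β,1): −0.05·log₂0.05 = 0.2161
  cell (β,2): −0.24·log₂0.24 = 0.4941
  cell (β,3): −0.03·log₂0.03 = 0.1518
Sum = 1.693 bits.

1.693 bits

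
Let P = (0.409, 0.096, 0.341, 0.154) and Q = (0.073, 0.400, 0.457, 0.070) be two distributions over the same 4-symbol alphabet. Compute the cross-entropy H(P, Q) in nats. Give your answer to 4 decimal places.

H(P,Q) = −Σ p·ln q.
  −0.409·ln(0.073) = 1.07047
  −0.096·ln(0.400) = 0.08796
  −0.341·ln(0.457) = 0.26703
  −0.154·ln(0.070) = 0.40953
H(P,Q) = 1.8350 nats.

1.8350 nats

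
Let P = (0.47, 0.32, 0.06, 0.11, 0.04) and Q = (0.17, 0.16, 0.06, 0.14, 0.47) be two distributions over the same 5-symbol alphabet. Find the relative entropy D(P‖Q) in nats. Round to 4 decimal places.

D(P‖Q) = Σ p·ln(p/q).
  0.47·ln(0.47/0.17) = 0.47796
  0.32·ln(0.32/0.16) = 0.22181
  0.06·ln(0.06/0.06) = 0.00000
  0.11·ln(0.11/0.14) = -0.02653
  0.04·ln(0.04/0.47) = -0.09855
D(P‖Q) = 0.5747 nats.

0.5747 nats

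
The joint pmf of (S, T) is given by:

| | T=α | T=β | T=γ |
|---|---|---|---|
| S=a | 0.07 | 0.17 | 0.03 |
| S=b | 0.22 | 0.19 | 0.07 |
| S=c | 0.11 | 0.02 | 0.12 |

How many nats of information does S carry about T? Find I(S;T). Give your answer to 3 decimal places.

0.117 nats

Marginals: p(S) = (0.2700, 0.4800, 0.2500), p(T) = (0.4000, 0.3800, 0.2200).
I(S;T) = H(S) + H(T) − H(S,T).
H(S) = 1.0524, H(T) = 1.0673, H(S,T) = 2.0028.
I(S;T) = 1.0524 + 1.0673 − 2.0028 = 0.117 nats.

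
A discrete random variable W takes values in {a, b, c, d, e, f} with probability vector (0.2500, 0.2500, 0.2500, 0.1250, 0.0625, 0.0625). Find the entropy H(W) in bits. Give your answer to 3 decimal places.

H(W) = −Σ p·log₂ p.
  −(0.2500)·log₂(0.2500) = 0.5000
  −(0.2500)·log₂(0.2500) = 0.5000
  −(0.2500)·log₂(0.2500) = 0.5000
  −(0.1250)·log₂(0.1250) = 0.3750
  −(0.0625)·log₂(0.0625) = 0.2500
  −(0.0625)·log₂(0.0625) = 0.2500
Sum: 0.5000 + 0.5000 + 0.5000 + 0.3750 + 0.2500 + 0.2500 = 2.375 bits.

2.375 bits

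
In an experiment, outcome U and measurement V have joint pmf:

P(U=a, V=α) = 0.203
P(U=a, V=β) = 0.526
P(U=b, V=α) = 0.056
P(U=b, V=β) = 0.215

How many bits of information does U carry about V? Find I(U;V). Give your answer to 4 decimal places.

0.0040 bits

Marginals: p(U) = (0.7290, 0.2710), p(V) = (0.2590, 0.7410).
I(U;V) = Σ p(x,y)·log₂[p(x,y)/(p(x)p(y))].
  (a,α): 0.203·log₂(1.0751) = 0.02122
  (a,β): 0.526·log₂(0.9737) = -0.02020
  (b,α): 0.056·log₂(0.7978) = -0.01825
  (b,β): 0.215·log₂(1.0707) = 0.02118
Sum = 0.0040 bits.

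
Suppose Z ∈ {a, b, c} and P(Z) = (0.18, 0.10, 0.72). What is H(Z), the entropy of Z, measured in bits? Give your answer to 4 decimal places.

H(Z) = −Σ p·log₂ p.
  −(0.18)·log₂(0.18) = 0.44531
  −(0.10)·log₂(0.10) = 0.33219
  −(0.72)·log₂(0.72) = 0.34123
Sum: 0.44531 + 0.33219 + 0.34123 = 1.1187 bits.

1.1187 bits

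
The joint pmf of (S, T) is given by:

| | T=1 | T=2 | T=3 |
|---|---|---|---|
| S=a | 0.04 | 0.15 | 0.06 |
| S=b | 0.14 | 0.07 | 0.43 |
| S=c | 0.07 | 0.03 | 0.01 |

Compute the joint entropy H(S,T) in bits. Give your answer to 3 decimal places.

2.516 bits

H(S,T) = −Σ p(x,y)·log₂ p(x,y) over all 9 cells.
  cell (a,1): −0.04·log₂0.04 = 0.1858
  cell (a,2): −0.15·log₂0.15 = 0.4105
  cell (a,3): −0.06·log₂0.06 = 0.2435
  cell (b,1): −0.14·log₂0.14 = 0.3971
  cell (b,2): −0.07·log₂0.07 = 0.2686
  cell (b,3): −0.43·log₂0.43 = 0.5236
  cell (c,1): −0.07·log₂0.07 = 0.2686
  cell (c,2): −0.03·log₂0.03 = 0.1518
  cell (c,3): −0.01·log₂0.01 = 0.0664
Sum = 2.516 bits.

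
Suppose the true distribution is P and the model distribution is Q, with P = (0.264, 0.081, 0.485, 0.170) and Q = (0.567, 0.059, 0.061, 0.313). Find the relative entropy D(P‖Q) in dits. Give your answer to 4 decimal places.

0.3151 dits

D(P‖Q) = Σ p·log₁₀(p/q).
  0.264·log₁₀(0.264/0.567) = -0.08764
  0.081·log₁₀(0.081/0.059) = 0.01115
  0.485·log₁₀(0.485/0.061) = 0.43670
  0.170·log₁₀(0.170/0.313) = -0.04507
D(P‖Q) = 0.3151 dits.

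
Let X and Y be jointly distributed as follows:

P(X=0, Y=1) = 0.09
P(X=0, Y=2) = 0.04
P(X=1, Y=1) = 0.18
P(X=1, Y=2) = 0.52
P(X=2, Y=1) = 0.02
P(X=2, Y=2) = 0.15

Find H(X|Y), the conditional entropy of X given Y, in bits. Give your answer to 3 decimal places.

Chain rule: H(X|Y) = H(X,Y) − H(Y).
Marginals: p(X) = (0.1300, 0.7000, 0.1700), p(Y) = (0.2900, 0.7100).
H(X,Y) = 1.9577 bits; H(Y) = 0.8687 bits.
H(X|Y) = 1.9577 − 0.8687 = 1.089 bits.

1.089 bits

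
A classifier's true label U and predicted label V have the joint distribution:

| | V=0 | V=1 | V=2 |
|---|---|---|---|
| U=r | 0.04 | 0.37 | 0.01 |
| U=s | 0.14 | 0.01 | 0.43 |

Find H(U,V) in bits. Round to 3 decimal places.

1.770 bits

H(U,V) = −Σ p(x,y)·log₂ p(x,y) over all 6 cells.
  cell (r,0): −0.04·log₂0.04 = 0.1858
  cell (r,1): −0.37·log₂0.37 = 0.5307
  cell (r,2): −0.01·log₂0.01 = 0.0664
  cell (s,0): −0.14·log₂0.14 = 0.3971
  cell (s,1): −0.01·log₂0.01 = 0.0664
  cell (s,2): −0.43·log₂0.43 = 0.5236
Sum = 1.770 bits.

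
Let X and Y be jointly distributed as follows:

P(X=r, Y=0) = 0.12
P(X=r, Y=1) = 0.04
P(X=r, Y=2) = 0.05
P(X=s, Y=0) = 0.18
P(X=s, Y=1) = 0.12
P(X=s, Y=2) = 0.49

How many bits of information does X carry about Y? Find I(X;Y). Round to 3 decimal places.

0.080 bits

Marginals: p(X) = (0.2100, 0.7900), p(Y) = (0.3000, 0.1600, 0.5400).
I(X;Y) = Σ p(x,y)·log₂[p(x,y)/(p(x)p(y))].
  (r,0): 0.12·log₂(1.9048) = 0.1116
  (r,1): 0.04·log₂(1.1905) = 0.0101
  (r,2): 0.05·log₂(0.4409) = -0.0591
  (s,0): 0.18·log₂(0.7595) = -0.0714
  (s,1): 0.12·log₂(0.9494) = -0.0090
  (s,2): 0.49·log₂(1.1486) = 0.0979
Sum = 0.080 bits.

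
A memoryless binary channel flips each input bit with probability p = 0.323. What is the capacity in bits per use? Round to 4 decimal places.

0.0924 bits

Binary symmetric channel: C = 1 − h₂(ε) where h₂ is the binary entropy function.
h₂(0.323) = −0.323·log₂0.323 − 0.677·log₂0.677 = 0.9076.
C = 1 − 0.9076 = 0.0924 bits per channel use.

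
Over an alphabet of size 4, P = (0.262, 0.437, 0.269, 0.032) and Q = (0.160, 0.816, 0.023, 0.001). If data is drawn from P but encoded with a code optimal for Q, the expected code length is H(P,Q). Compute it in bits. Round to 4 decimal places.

2.6038 bits

H(P,Q) = −Σ p·log₂ q.
  −0.262·log₂(0.160) = 0.69269
  −0.437·log₂(0.816) = 0.12820
  −0.269·log₂(0.023) = 1.46396
  −0.032·log₂(0.001) = 0.31891
H(P,Q) = 2.6038 bits.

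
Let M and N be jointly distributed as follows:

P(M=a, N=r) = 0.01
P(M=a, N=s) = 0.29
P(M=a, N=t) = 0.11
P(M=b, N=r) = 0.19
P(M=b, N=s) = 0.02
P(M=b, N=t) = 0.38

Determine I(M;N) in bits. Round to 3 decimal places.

0.436 bits

Marginals: p(M) = (0.4100, 0.5900), p(N) = (0.2000, 0.3100, 0.4900).
I(M;N) = H(M) + H(N) − H(M,N).
H(M) = 0.9765, H(N) = 1.4925, H(M,N) = 2.0332.
I(M;N) = 0.9765 + 1.4925 − 2.0332 = 0.436 bits.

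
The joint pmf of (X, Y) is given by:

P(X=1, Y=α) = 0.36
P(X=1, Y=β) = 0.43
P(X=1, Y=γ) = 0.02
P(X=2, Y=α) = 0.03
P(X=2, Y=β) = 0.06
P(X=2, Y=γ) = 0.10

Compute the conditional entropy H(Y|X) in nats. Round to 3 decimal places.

0.827 nats

Chain rule: H(Y|X) = H(X,Y) − H(X).
Marginals: p(X) = (0.8100, 0.1900), p(Y) = (0.3900, 0.4900, 0.1200).
H(X,Y) = 1.3132 nats; H(X) = 0.4862 nats.
H(Y|X) = 1.3132 − 0.4862 = 0.827 nats.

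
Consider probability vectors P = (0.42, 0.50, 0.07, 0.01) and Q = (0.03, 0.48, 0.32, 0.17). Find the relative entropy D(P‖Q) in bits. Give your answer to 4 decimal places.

D(P‖Q) = Σ p·log₂(p/q).
  0.42·log₂(0.42/0.03) = 1.59909
  0.50·log₂(0.50/0.48) = 0.02945
  0.07·log₂(0.07/0.32) = -0.15349
  0.01·log₂(0.01/0.17) = -0.04087
D(P‖Q) = 1.4342 bits.

1.4342 bits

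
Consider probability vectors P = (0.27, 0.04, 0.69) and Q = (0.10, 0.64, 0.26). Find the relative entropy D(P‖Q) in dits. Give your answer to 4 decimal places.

D(P‖Q) = Σ p·log₁₀(p/q).
  0.27·log₁₀(0.27/0.10) = 0.11647
  0.04·log₁₀(0.04/0.64) = -0.04816
  0.69·log₁₀(0.69/0.26) = 0.29247
D(P‖Q) = 0.3608 dits.

0.3608 dits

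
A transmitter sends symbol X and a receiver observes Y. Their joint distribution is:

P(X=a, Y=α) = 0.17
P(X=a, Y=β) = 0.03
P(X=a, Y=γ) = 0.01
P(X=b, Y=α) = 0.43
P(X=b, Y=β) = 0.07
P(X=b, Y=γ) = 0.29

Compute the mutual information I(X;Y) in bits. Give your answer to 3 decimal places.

0.074 bits

Marginals: p(X) = (0.2100, 0.7900), p(Y) = (0.6000, 0.1000, 0.3000).
I(X;Y) = H(X) + H(Y) − H(X,Y).
H(X) = 0.7415, H(Y) = 1.2955, H(X,Y) = 1.9628.
I(X;Y) = 0.7415 + 1.2955 − 1.9628 = 0.074 bits.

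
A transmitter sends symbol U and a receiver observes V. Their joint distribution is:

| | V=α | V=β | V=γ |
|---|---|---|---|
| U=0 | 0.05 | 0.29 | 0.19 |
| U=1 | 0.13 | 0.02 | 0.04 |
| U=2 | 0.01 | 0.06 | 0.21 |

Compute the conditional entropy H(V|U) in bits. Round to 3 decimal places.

Chain rule: H(V|U) = H(U,V) − H(U).
Marginals: p(U) = (0.5300, 0.1900, 0.2800), p(V) = (0.1900, 0.3700, 0.4400).
H(U,V) = 2.6533 bits; H(U) = 1.4549 bits.
H(V|U) = 2.6533 − 1.4549 = 1.198 bits.

1.198 bits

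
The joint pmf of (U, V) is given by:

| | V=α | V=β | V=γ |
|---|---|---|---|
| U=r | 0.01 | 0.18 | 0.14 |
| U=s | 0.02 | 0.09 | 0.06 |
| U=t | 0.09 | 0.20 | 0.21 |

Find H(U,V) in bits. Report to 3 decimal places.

2.828 bits

H(U,V) = −Σ p(x,y)·log₂ p(x,y) over all 9 cells.
  cell (r,α): −0.01·log₂0.01 = 0.0664
  cell (r,β): −0.18·log₂0.18 = 0.4453
  cell (r,γ): −0.14·log₂0.14 = 0.3971
  cell (s,α): −0.02·log₂0.02 = 0.1129
  cell (s,β): −0.09·log₂0.09 = 0.3127
  cell (s,γ): −0.06·log₂0.06 = 0.2435
  cell (t,α): −0.09·log₂0.09 = 0.3127
  cell (t,β): −0.20·log₂0.20 = 0.4644
  cell (t,γ): −0.21·log₂0.21 = 0.4728
Sum = 2.828 bits.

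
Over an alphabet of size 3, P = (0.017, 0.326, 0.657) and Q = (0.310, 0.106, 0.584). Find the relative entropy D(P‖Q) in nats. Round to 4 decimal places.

D(P‖Q) = Σ p·ln(p/q).
  0.017·ln(0.017/0.310) = -0.04936
  0.326·ln(0.326/0.106) = 0.36625
  0.657·ln(0.657/0.584) = 0.07738
D(P‖Q) = 0.3943 nats.

0.3943 nats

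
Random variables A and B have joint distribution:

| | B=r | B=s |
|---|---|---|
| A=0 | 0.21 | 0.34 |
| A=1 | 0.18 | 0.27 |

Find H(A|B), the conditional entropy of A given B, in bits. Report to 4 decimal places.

Marginals: p(A) = (0.5500, 0.4500), p(B) = (0.3900, 0.6100).
H(A|B) = Σ p(B) · H(A|B=·).
  B=r: p=0.3900, H(A|B=r) = 0.9957
  B=s: p=0.6100, H(A|B=s) = 0.9905
Weighted sum = 0.9925 bits.

0.9925 bits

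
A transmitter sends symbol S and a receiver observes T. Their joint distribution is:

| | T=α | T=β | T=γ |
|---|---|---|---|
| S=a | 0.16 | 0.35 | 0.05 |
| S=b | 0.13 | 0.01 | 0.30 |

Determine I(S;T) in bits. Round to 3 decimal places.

Marginals: p(S) = (0.5600, 0.4400), p(T) = (0.2900, 0.3600, 0.3500).
I(S;T) = Σ p(x,y)·log₂[p(x,y)/(p(x)p(y))].
  (a,α): 0.16·log₂(0.9852) = -0.0034
  (a,β): 0.35·log₂(1.7361) = 0.2786
  (a,γ): 0.05·log₂(0.2551) = -0.0985
  (b,α): 0.13·log₂(1.0188) = 0.0035
  (b,β): 0.01·log₂(0.0631) = -0.0399
  (b,γ): 0.30·log₂(1.9481) = 0.2886
Sum = 0.429 bits.

0.429 bits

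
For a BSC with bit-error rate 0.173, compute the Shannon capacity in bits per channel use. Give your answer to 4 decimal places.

Binary symmetric channel: C = 1 − h₂(ε) where h₂ is the binary entropy function.
h₂(0.173) = −0.173·log₂0.173 − 0.827·log₂0.827 = 0.6645.
C = 1 − 0.6645 = 0.3355 bits per channel use.

0.3355 bits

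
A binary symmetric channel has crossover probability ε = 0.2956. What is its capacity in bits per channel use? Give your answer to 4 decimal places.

0.1242 bits

Binary symmetric channel: C = 1 − h₂(ε) where h₂ is the binary entropy function.
h₂(0.2956) = −0.2956·log₂0.2956 − 0.7044·log₂0.7044 = 0.8758.
C = 1 − 0.8758 = 0.1242 bits per channel use.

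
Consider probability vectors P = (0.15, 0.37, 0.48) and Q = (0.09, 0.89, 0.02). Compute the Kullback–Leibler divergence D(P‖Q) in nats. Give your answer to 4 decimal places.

1.2773 nats

D(P‖Q) = Σ p·ln(p/q).
  0.15·ln(0.15/0.09) = 0.07662
  0.37·ln(0.37/0.89) = -0.32476
  0.48·ln(0.48/0.02) = 1.52547
D(P‖Q) = 1.2773 nats.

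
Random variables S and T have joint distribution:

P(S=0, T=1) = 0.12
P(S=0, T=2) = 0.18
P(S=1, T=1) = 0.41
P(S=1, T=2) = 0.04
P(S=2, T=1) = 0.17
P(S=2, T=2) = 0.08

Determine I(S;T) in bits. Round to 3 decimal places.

Marginals: p(S) = (0.3000, 0.4500, 0.2500), p(T) = (0.7000, 0.3000).
I(S;T) = Σ p(x,y)·log₂[p(x,y)/(p(x)p(y))].
  (0,1): 0.12·log₂(0.5714) = -0.0969
  (0,2): 0.18·log₂(2.0000) = 0.1800
  (1,1): 0.41·log₂(1.3016) = 0.1559
  (1,2): 0.04·log₂(0.2963) = -0.0702
  (2,1): 0.17·log₂(0.9714) = -0.0071
  (2,2): 0.08·log₂(1.0667) = 0.0074
Sum = 0.169 bits.

0.169 bits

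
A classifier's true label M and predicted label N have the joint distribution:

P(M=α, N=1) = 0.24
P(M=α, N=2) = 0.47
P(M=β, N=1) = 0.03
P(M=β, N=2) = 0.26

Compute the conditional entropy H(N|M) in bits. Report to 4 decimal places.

Chain rule: H(N|M) = H(M,N) − H(M).
Marginals: p(M) = (0.7100, 0.2900), p(N) = (0.2700, 0.7300).
H(M,N) = 1.6631 bits; H(M) = 0.8687 bits.
H(N|M) = 1.6631 − 0.8687 = 0.7944 bits.

0.7944 bits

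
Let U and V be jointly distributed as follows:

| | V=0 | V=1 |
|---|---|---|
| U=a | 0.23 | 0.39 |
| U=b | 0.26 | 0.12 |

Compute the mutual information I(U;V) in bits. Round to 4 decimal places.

Marginals: p(U) = (0.6200, 0.3800), p(V) = (0.4900, 0.5100).
I(U;V) = H(U) + H(V) − H(U,V).
H(U) = 0.9580, H(V) = 0.9997, H(U,V) = 1.8898.
I(U;V) = 0.9580 + 0.9997 − 1.8898 = 0.0679 bits.

0.0679 bits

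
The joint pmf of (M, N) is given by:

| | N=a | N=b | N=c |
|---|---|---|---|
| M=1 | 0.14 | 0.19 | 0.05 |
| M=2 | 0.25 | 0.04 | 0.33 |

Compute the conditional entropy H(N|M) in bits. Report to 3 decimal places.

Chain rule: H(N|M) = H(M,N) − H(M).
Marginals: p(M) = (0.3800, 0.6200), p(N) = (0.3900, 0.2300, 0.3800).
H(M,N) = 2.2820 bits; H(M) = 0.9580 bits.
H(N|M) = 2.2820 − 0.9580 = 1.324 bits.

1.324 bits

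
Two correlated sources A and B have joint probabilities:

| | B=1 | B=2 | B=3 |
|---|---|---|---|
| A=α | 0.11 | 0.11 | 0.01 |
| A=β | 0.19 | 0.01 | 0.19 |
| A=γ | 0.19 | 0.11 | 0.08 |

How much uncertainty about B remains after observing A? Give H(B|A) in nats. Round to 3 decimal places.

Chain rule: H(B|A) = H(A,B) − H(A).
Marginals: p(A) = (0.2300, 0.3900, 0.3800), p(B) = (0.4900, 0.2300, 0.2800).
H(A,B) = 1.9692 nats; H(A) = 1.0729 nats.
H(B|A) = 1.9692 − 1.0729 = 0.896 nats.

0.896 nats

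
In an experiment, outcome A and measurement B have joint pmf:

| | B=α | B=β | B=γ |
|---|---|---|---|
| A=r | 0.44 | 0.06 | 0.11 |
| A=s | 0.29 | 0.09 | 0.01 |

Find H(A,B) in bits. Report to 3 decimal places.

2.012 bits

H(A,B) = −Σ p(x,y)·log₂ p(x,y) over all 6 cells.
  cell (r,α): −0.44·log₂0.44 = 0.5211
  cell (r,β): −0.06·log₂0.06 = 0.2435
  cell (r,γ): −0.11·log₂0.11 = 0.3503
  cell (s,α): −0.29·log₂0.29 = 0.5179
  cell (s,β): −0.09·log₂0.09 = 0.3127
  cell (s,γ): −0.01·log₂0.01 = 0.0664
Sum = 2.012 bits.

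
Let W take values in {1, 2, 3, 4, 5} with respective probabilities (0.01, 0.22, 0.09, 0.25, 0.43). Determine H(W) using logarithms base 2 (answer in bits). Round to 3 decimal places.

H(W) = −Σ p·log₂ p.
  −(0.01)·log₂(0.01) = 0.0664
  −(0.22)·log₂(0.22) = 0.4806
  −(0.09)·log₂(0.09) = 0.3127
  −(0.25)·log₂(0.25) = 0.5000
  −(0.43)·log₂(0.43) = 0.5236
Sum: 0.0664 + 0.4806 + 0.3127 + 0.5000 + 0.5236 = 1.883 bits.

1.883 bits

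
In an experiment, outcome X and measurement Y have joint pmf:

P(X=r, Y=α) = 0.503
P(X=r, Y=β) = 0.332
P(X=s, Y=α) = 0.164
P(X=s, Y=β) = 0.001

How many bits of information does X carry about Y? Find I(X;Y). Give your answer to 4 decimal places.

Marginals: p(X) = (0.8350, 0.1650), p(Y) = (0.6670, 0.3330).
I(X;Y) = Σ p(x,y)·log₂[p(x,y)/(p(x)p(y))].
  (r,α): 0.503·log₂(0.9031) = -0.07393
  (r,β): 0.332·log₂(1.1940) = 0.08493
  (s,α): 0.164·log₂(1.4902) = 0.09438
  (s,β): 0.001·log₂(0.0182) = -0.00578
Sum = 0.0996 bits.

0.0996 bits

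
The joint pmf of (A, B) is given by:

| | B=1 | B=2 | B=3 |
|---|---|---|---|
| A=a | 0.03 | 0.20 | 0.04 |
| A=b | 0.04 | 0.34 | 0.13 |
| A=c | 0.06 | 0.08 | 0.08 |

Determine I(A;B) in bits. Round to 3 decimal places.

Marginals: p(A) = (0.2700, 0.5100, 0.2200), p(B) = (0.1300, 0.6200, 0.2500).
I(A;B) = Σ p(x,y)·log₂[p(x,y)/(p(x)p(y))].
  (a,1): 0.03·log₂(0.8547) = -0.0068
  (a,2): 0.20·log₂(1.1947) = 0.0513
  (a,3): 0.04·log₂(0.5926) = -0.0302
  (b,1): 0.04·log₂(0.6033) = -0.0292
  (b,2): 0.34·log₂(1.0753) = 0.0356
  (b,3): 0.13·log₂(1.0196) = 0.0036
  (c,1): 0.06·log₂(2.0979) = 0.0641
  (c,2): 0.08·log₂(0.5865) = -0.0616
  (c,3): 0.08·log₂(1.4545) = 0.0432
Sum = 0.070 bits.

0.070 bits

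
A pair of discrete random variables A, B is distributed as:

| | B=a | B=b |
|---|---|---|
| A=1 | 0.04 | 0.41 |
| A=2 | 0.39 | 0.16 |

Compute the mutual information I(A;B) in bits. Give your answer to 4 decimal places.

0.3126 bits

Marginals: p(A) = (0.4500, 0.5500), p(B) = (0.4300, 0.5700).
I(A;B) = H(A) + H(B) − H(A,B).
H(A) = 0.9928, H(B) = 0.9858, H(A,B) = 1.6660.
I(A;B) = 0.9928 + 0.9858 − 1.6660 = 0.3126 bits.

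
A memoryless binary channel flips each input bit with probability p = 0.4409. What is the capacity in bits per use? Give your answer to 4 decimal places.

Binary symmetric channel: C = 1 − h₂(ε) where h₂ is the binary entropy function.
h₂(0.4409) = −0.4409·log₂0.4409 − 0.5591·log₂0.5591 = 0.9899.
C = 1 − 0.9899 = 0.0101 bits per channel use.

0.0101 bits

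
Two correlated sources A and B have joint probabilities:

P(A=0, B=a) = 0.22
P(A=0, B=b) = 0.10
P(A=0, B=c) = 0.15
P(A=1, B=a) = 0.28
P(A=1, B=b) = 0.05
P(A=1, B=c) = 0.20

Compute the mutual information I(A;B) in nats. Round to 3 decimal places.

0.014 nats

Marginals: p(A) = (0.4700, 0.5300), p(B) = (0.5000, 0.1500, 0.3500).
I(A;B) = H(A) + H(B) − H(A,B).
H(A) = 0.6913, H(B) = 0.9986, H(A,B) = 1.6760.
I(A;B) = 0.6913 + 0.9986 − 1.6760 = 0.014 nats.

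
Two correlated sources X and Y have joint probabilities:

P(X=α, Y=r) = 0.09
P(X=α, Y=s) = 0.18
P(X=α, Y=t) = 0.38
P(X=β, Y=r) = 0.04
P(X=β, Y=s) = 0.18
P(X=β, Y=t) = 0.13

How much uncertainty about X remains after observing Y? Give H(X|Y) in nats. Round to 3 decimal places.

Marginals: p(X) = (0.6500, 0.3500), p(Y) = (0.1300, 0.3600, 0.5100).
H(X|Y) = Σ p(Y) · H(X|Y=·).
  Y=r: p=0.1300, H(X|Y=r) = 0.6172
  Y=s: p=0.3600, H(X|Y=s) = 0.6931
  Y=t: p=0.5100, H(X|Y=t) = 0.5677
Weighted sum = 0.619 nats.

0.619 nats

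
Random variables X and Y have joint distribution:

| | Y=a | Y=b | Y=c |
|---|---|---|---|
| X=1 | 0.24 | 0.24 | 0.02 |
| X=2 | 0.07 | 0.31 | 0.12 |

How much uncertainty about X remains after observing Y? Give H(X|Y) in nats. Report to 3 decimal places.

0.600 nats

Chain rule: H(X|Y) = H(X,Y) − H(Y).
Marginals: p(X) = (0.5000, 0.5000), p(Y) = (0.3100, 0.5500, 0.1400).
H(X,Y) = 1.5669 nats; H(Y) = 0.9671 nats.
H(X|Y) = 1.5669 − 0.9671 = 0.600 nats.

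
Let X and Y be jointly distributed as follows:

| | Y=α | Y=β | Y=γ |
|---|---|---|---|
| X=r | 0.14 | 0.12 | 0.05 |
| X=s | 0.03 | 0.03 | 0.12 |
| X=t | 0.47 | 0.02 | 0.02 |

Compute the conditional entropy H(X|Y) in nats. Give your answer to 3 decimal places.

Chain rule: H(X|Y) = H(X,Y) − H(Y).
Marginals: p(X) = (0.3100, 0.1800, 0.5100), p(Y) = (0.6400, 0.1700, 0.1900).
H(X,Y) = 1.6556 nats; H(Y) = 0.9024 nats.
H(X|Y) = 1.6556 − 0.9024 = 0.753 nats.

0.753 nats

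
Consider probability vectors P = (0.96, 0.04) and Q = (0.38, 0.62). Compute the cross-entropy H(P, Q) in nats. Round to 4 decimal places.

0.9480 nats

H(P,Q) = −Σ p·ln q.
  −0.96·ln(0.38) = 0.92888
  −0.04·ln(0.62) = 0.01912
H(P,Q) = 0.9480 nats.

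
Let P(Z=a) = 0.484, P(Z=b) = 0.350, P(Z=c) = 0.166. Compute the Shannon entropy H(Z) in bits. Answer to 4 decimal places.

1.4669 bits

H(Z) = −Σ p·log₂ p.
  −(0.484)·log₂(0.484) = 0.50671
  −(0.350)·log₂(0.350) = 0.53010
  −(0.166)·log₂(0.166) = 0.43006
Sum: 0.50671 + 0.53010 + 0.43006 = 1.4669 bits.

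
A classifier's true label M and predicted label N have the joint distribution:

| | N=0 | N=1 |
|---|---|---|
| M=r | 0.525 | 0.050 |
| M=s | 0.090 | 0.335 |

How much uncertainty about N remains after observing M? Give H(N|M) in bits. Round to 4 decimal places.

0.5616 bits

Chain rule: H(N|M) = H(M,N) − H(M).
Marginals: p(M) = (0.5750, 0.4250), p(N) = (0.6150, 0.3850).
H(M,N) = 1.5453 bits; H(M) = 0.9837 bits.
H(N|M) = 1.5453 − 0.9837 = 0.5616 bits.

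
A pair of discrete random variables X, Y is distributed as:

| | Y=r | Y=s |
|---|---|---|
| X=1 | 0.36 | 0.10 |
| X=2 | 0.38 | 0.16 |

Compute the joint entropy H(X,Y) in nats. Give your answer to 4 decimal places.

H(X,Y) = −Σ p(x,y)·ln p(x,y) over all 4 cells.
  cell (1,r): −0.36·ln0.36 = 0.36779
  cell (1,s): −0.10·ln0.10 = 0.23026
  cell (2,r): −0.38·ln0.38 = 0.36768
  cell (2,s): −0.16·ln0.16 = 0.29321
Sum = 1.2589 nats.

1.2589 nats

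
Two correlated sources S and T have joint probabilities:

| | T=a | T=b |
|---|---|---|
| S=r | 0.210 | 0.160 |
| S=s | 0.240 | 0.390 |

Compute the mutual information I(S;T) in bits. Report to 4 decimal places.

Marginals: p(S) = (0.3700, 0.6300), p(T) = (0.4500, 0.5500).
I(S;T) = H(S) + H(T) − H(S,T).
H(S) = 0.9507, H(T) = 0.9928, H(S,T) = 1.9198.
I(S;T) = 0.9507 + 0.9928 − 1.9198 = 0.0237 bits.

0.0237 bits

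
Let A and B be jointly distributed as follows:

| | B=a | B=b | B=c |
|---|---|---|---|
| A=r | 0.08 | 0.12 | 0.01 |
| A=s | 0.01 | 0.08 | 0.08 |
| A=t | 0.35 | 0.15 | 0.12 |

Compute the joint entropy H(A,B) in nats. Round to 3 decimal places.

H(A,B) = −Σ p(x,y)·ln p(x,y) over all 9 cells.
  cell (r,a): −0.08·ln0.08 = 0.2021
  cell (r,b): −0.12·ln0.12 = 0.2544
  cell (r,c): −0.01·ln0.01 = 0.0461
  cell (s,a): −0.01·ln0.01 = 0.0461
  cell (s,b): −0.08·ln0.08 = 0.2021
  cell (s,c): −0.08·ln0.08 = 0.2021
  cell (t,a): −0.35·ln0.35 = 0.3674
  cell (t,b): −0.15·ln0.15 = 0.2846
  cell (t,c): −0.12·ln0.12 = 0.2544
Sum = 1.859 nats.

1.859 nats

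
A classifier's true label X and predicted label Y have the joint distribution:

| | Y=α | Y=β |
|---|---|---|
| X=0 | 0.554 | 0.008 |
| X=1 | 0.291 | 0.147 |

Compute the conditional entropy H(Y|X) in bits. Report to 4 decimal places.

Chain rule: H(Y|X) = H(X,Y) − H(X).
Marginals: p(X) = (0.5620, 0.4380), p(Y) = (0.8450, 0.1550).
H(X,Y) = 1.4526 bits; H(X) = 0.9889 bits.
H(Y|X) = 1.4526 − 0.9889 = 0.4637 bits.

0.4637 bits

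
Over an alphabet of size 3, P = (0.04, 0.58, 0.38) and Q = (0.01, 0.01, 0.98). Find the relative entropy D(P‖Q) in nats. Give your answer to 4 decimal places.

2.0505 nats

D(P‖Q) = Σ p·ln(p/q).
  0.04·ln(0.04/0.01) = 0.05545
  0.58·ln(0.58/0.01) = 2.35506
  0.38·ln(0.38/0.98) = -0.36000
D(P‖Q) = 2.0505 nats.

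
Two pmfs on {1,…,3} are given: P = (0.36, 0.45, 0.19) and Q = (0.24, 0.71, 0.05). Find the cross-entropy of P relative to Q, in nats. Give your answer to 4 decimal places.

H(P,Q) = −Σ p·ln q.
  −0.36·ln(0.24) = 0.51376
  −0.45·ln(0.71) = 0.15412
  −0.19·ln(0.05) = 0.56919
H(P,Q) = 1.2371 nats.

1.2371 nats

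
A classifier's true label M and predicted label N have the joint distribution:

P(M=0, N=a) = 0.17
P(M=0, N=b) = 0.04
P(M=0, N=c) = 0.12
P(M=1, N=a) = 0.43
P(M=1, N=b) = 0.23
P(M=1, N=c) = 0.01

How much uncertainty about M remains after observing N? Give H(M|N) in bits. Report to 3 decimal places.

Chain rule: H(M|N) = H(M,N) − H(N).
Marginals: p(M) = (0.3300, 0.6700), p(N) = (0.6000, 0.2700, 0.1300).
H(M,N) = 2.0651 bits; H(N) = 1.3348 bits.
H(M|N) = 2.0651 − 1.3348 = 0.730 bits.

0.730 bits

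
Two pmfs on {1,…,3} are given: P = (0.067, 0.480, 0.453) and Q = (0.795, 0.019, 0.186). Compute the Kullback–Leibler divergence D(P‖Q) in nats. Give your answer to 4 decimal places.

1.7876 nats

D(P‖Q) = Σ p·ln(p/q).
  0.067·ln(0.067/0.795) = -0.16573
  0.480·ln(0.480/0.019) = 1.55009
  0.453·ln(0.453/0.186) = 0.40324
D(P‖Q) = 1.7876 nats.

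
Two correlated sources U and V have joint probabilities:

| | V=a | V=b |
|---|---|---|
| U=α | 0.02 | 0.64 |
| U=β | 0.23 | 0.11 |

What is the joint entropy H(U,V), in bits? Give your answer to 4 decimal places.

1.3629 bits

H(U,V) = −Σ p(x,y)·log₂ p(x,y) over all 4 cells.
  cell (α,a): −0.02·log₂0.02 = 0.11288
  cell (α,b): −0.64·log₂0.64 = 0.41207
  cell (β,a): −0.23·log₂0.23 = 0.48767
  cell (β,b): −0.11·log₂0.11 = 0.35029
Sum = 1.3629 bits.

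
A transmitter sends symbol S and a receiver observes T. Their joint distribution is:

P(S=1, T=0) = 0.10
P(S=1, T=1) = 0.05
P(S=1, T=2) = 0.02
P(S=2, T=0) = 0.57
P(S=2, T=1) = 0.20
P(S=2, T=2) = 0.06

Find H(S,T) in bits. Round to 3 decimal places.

1.831 bits

H(S,T) = −Σ p(x,y)·log₂ p(x,y) over all 6 cells.
  cell (1,0): −0.10·log₂0.10 = 0.3322
  cell (1,1): −0.05·log₂0.05 = 0.2161
  cell (1,2): −0.02·log₂0.02 = 0.1129
  cell (2,0): −0.57·log₂0.57 = 0.4623
  cell (2,1): −0.20·log₂0.20 = 0.4644
  cell (2,2): −0.06·log₂0.06 = 0.2435
Sum = 1.831 bits.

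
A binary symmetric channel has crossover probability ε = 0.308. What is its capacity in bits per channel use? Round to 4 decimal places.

0.1091 bits

Binary symmetric channel: C = 1 − h₂(ε) where h₂ is the binary entropy function.
h₂(0.308) = −0.308·log₂0.308 − 0.692·log₂0.692 = 0.8909.
C = 1 − 0.8909 = 0.1091 bits per channel use.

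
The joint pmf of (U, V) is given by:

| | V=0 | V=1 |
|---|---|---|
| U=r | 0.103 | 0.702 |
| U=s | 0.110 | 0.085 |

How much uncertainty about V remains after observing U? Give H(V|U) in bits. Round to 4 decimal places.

0.6369 bits

Chain rule: H(V|U) = H(U,V) − H(U).
Marginals: p(U) = (0.8050, 0.1950), p(V) = (0.2130, 0.7870).
H(U,V) = 1.3487 bits; H(U) = 0.7118 bits.
H(V|U) = 1.3487 − 0.7118 = 0.6369 bits.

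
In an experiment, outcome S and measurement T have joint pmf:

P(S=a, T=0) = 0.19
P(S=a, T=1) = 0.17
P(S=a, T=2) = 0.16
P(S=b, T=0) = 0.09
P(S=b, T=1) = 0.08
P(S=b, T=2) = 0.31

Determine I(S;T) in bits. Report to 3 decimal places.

Marginals: p(S) = (0.5200, 0.4800), p(T) = (0.2800, 0.2500, 0.4700).
I(S;T) = Σ p(x,y)·log₂[p(x,y)/(p(x)p(y))].
  (a,0): 0.19·log₂(1.3049) = 0.0730
  (a,1): 0.17·log₂(1.3077) = 0.0658
  (a,2): 0.16·log₂(0.6547) = -0.0978
  (b,0): 0.09·log₂(0.6696) = -0.0521
  (b,1): 0.08·log₂(0.6667) = -0.0468
  (b,2): 0.31·log₂(1.3741) = 0.1421
Sum = 0.084 bits.

0.084 bits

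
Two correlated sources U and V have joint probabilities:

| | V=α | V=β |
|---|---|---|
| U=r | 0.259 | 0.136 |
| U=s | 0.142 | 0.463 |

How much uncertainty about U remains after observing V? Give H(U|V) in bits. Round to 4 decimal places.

0.8389 bits

Marginals: p(U) = (0.3950, 0.6050), p(V) = (0.4010, 0.5990).
H(U|V) = Σ p(V) · H(U|V=·).
  V=α: p=0.4010, H(U|V=α) = 0.9377
  V=β: p=0.5990, H(U|V=β) = 0.7728
Weighted sum = 0.8389 bits.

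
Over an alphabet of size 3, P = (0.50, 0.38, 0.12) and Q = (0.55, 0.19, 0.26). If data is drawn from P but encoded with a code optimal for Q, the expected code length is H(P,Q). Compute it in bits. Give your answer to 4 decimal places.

1.5749 bits

H(P,Q) = −Σ p·log₂ q.
  −0.50·log₂(0.55) = 0.43125
  −0.38·log₂(0.19) = 0.91045
  −0.12·log₂(0.26) = 0.23321
H(P,Q) = 1.5749 bits.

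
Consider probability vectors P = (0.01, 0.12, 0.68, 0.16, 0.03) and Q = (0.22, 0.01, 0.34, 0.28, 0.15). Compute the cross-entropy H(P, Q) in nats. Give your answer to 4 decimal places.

H(P,Q) = −Σ p·ln q.
  −0.01·ln(0.22) = 0.01514
  −0.12·ln(0.01) = 0.55262
  −0.68·ln(0.34) = 0.73359
  −0.16·ln(0.28) = 0.20367
  −0.03·ln(0.15) = 0.05691
H(P,Q) = 1.5619 nats.

1.5619 nats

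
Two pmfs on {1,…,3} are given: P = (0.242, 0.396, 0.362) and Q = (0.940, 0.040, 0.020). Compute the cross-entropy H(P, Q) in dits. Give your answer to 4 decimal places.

1.1751 dits

H(P,Q) = −Σ p·log₁₀ q.
  −0.242·log₁₀(0.940) = 0.00650
  −0.396·log₁₀(0.040) = 0.55358
  −0.362·log₁₀(0.020) = 0.61503
H(P,Q) = 1.1751 dits.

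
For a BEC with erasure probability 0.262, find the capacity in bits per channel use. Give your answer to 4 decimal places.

Binary erasure channel: capacity C = 1 − ε.
C = 1 − 0.262 = 0.7380 bits per channel use.

0.7380 bits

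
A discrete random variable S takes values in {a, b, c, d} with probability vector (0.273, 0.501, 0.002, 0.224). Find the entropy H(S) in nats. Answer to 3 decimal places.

1.048 nats

H(S) = −Σ p·ln p.
  −(0.273)·ln(0.273) = 0.3544
  −(0.501)·ln(0.501) = 0.3463
  −(0.002)·ln(0.002) = 0.0124
  −(0.224)·ln(0.224) = 0.3351
Sum: 0.3544 + 0.3463 + 0.0124 + 0.3351 = 1.048 nats.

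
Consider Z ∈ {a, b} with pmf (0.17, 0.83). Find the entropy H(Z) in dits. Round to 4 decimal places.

0.1980 dits

H(Z) = −Σ p·log₁₀ p.
  −(0.17)·log₁₀(0.17) = 0.13082
  −(0.83)·log₁₀(0.83) = 0.06717
Sum: 0.13082 + 0.06717 = 0.1980 dits.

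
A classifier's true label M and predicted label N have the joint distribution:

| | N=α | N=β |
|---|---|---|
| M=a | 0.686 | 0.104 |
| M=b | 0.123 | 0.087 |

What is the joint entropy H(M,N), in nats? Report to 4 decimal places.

H(M,N) = −Σ p(x,y)·ln p(x,y) over all 4 cells.
  cell (a,α): −0.686·ln0.686 = 0.25854
  cell (a,β): −0.104·ln0.104 = 0.23539
  cell (b,α): −0.123·ln0.123 = 0.25776
  cell (b,β): −0.087·ln0.087 = 0.21244
Sum = 0.9641 nats.

0.9641 nats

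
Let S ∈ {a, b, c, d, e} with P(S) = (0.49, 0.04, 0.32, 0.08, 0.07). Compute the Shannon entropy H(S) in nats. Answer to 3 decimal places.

H(S) = −Σ p·ln p.
  −(0.49)·ln(0.49) = 0.3495
  −(0.04)·ln(0.04) = 0.1288
  −(0.32)·ln(0.32) = 0.3646
  −(0.08)·ln(0.08) = 0.2021
  −(0.07)·ln(0.07) = 0.1861
Sum: 0.3495 + 0.1288 + 0.3646 + 0.2021 + 0.1861 = 1.231 nats.

1.231 nats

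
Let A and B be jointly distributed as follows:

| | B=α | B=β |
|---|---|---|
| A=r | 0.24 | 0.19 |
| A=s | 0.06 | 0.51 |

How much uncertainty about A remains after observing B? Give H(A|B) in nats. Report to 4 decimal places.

Marginals: p(A) = (0.4300, 0.5700), p(B) = (0.3000, 0.7000).
H(A|B) = Σ p(B) · H(A|B=·).
  B=α: p=0.3000, H(A|B=α) = 0.5004
  B=β: p=0.7000, H(A|B=β) = 0.5847
Weighted sum = 0.5594 nats.

0.5594 nats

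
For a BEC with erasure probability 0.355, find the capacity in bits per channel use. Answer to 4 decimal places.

0.6450 bits

Binary erasure channel: capacity C = 1 − ε.
C = 1 − 0.355 = 0.6450 bits per channel use.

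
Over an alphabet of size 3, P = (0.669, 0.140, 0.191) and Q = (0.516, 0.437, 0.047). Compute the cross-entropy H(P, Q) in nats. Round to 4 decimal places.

1.1425 nats

H(P,Q) = −Σ p·ln q.
  −0.669·ln(0.516) = 0.44264
  −0.140·ln(0.437) = 0.11590
  −0.191·ln(0.047) = 0.58400
H(P,Q) = 1.1425 nats.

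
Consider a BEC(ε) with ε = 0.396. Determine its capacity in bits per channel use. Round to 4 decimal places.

Binary erasure channel: capacity C = 1 − ε.
C = 1 − 0.396 = 0.6040 bits per channel use.

0.6040 bits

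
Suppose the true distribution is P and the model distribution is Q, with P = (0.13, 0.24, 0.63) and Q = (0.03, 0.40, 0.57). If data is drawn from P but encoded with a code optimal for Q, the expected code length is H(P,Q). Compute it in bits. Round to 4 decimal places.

H(P,Q) = −Σ p·log₂ q.
  −0.13·log₂(0.03) = 0.65766
  −0.24·log₂(0.40) = 0.31726
  −0.63·log₂(0.57) = 0.51091
H(P,Q) = 1.4858 bits.

1.4858 bits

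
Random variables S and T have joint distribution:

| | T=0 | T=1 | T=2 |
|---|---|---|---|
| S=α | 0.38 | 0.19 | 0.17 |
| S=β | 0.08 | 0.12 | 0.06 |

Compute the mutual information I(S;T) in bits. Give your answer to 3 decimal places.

Marginals: p(S) = (0.7400, 0.2600), p(T) = (0.4600, 0.3100, 0.2300).
I(S;T) = H(S) + H(T) − H(S,T).
H(S) = 0.8267, H(T) = 1.5268, H(S,T) = 2.3224.
I(S;T) = 0.8267 + 1.5268 − 2.3224 = 0.031 bits.

0.031 bits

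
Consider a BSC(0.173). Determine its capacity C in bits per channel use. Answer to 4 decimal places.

Binary symmetric channel: C = 1 − h₂(ε) where h₂ is the binary entropy function.
h₂(0.173) = −0.173·log₂0.173 − 0.827·log₂0.827 = 0.6645.
C = 1 − 0.6645 = 0.3355 bits per channel use.

0.3355 bits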